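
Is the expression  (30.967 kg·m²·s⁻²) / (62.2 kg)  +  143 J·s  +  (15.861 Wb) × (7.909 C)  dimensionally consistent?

No

In SI base units:
  (30.967 kg·m²·s⁻²) / (62.2 kg):  [kg·m²·s⁻²] / [kg] = m²·s⁻²
  143 J·s:  J·s = N·m·s = kg·m²·s⁻¹
  (15.861 Wb) × (7.909 C):  [kg·m²·s⁻²·A⁻¹] · [s·A] = kg·m²·s⁻¹
The terms do not share a single dimension (kg·m²·s⁻¹ vs m²·s⁻²).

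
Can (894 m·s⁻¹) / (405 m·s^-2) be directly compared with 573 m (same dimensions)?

Expand each in SI base units:
  (894 m·s⁻¹) / (405 m·s^-2):  [m·s⁻¹] / [m·s⁻²] = s
  573 m:  m
s ≠ m, so they cannot be added.

No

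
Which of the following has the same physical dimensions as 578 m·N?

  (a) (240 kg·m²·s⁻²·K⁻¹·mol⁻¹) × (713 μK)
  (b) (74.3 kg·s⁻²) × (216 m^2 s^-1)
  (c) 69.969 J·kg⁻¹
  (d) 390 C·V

(d)

Reference: N·m = kg·m·s⁻²·m = kg·m²·s⁻².
Each option:
  (a) [kg·m²·s⁻²·K⁻¹·mol⁻¹] · [K] = kg·m²·s⁻²·mol⁻¹
  (b) [kg·s⁻²] · [m²·s⁻¹] = kg·m²·s⁻³
  (c) J·kg⁻¹ = N·m·kg⁻¹ = m²·s⁻²
  (d) C·V = s·A·J·C⁻¹ = kg·m²·s⁻²  ← same
Only (d) matches kg·m²·s⁻².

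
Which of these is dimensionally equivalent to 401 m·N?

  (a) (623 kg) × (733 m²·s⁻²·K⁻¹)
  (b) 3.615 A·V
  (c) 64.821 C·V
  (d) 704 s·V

Reference: N·m = kg·m·s⁻²·m = kg·m²·s⁻².
Each option:
  (a) [kg] · [m²·s⁻²·K⁻¹] = kg·m²·s⁻²·K⁻¹
  (b) V·A = J·C⁻¹·A = kg·m²·s⁻³
  (c) C·V = s·A·J·C⁻¹ = kg·m²·s⁻²  ← same
  (d) V·s = J·C⁻¹·s = kg·m²·s⁻²·A⁻¹
Only (c) matches kg·m²·s⁻².

(c)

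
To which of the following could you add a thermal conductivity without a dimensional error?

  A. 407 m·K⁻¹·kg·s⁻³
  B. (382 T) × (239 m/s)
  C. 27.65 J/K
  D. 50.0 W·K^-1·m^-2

A.

Reference: [thermal conductivity] = kg·m·s⁻³·K⁻¹.
Each option:
  A. kg·m·s⁻³·K⁻¹  ← same
  B. [kg·s⁻²·A⁻¹] · [m·s⁻¹] = kg·m·s⁻³·A⁻¹
  C. J·K⁻¹ = N·m·K⁻¹ = kg·m²·s⁻²·K⁻¹
  D. W·m⁻²·K⁻¹ = J·s⁻¹·m⁻²·K⁻¹ = kg·s⁻³·K⁻¹
Only A. matches kg·m·s⁻³·K⁻¹.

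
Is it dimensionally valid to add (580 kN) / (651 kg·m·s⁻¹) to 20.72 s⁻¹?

Reduce each to base SI dimensions:
  (580 kN) / (651 kg·m·s⁻¹):  [kg·m·s⁻²] / [kg·m·s⁻¹] = s⁻¹
  20.72 s⁻¹:  s⁻¹
Both are s⁻¹, so they have the same dimensions and can be added.

Yes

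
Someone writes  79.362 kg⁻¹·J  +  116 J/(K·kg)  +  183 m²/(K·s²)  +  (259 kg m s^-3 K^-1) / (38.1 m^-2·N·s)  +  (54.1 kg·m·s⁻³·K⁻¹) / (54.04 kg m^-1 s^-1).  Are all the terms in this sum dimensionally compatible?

No

Dimensions:
  79.362 kg⁻¹·J:  J·kg⁻¹ = N·m·kg⁻¹ = m²·s⁻²
  116 J/(K·kg):  J·kg⁻¹·K⁻¹ = N·m·kg⁻¹·K⁻¹ = m²·s⁻²·K⁻¹
  183 m²/(K·s²):  m²·s⁻²·K⁻¹
  (259 kg m s^-3 K^-1) / (38.1 m^-2·N·s):  [kg·m·s⁻³·K⁻¹] / [kg·m⁻¹·s⁻¹] = m²·s⁻²·K⁻¹
  (54.1 kg·m·s⁻³·K⁻¹) / (54.04 kg m^-1 s^-1):  [kg·m·s⁻³·K⁻¹] / [kg·m⁻¹·s⁻¹] = m²·s⁻²·K⁻¹
The terms do not share a single dimension (m²·s⁻² vs m²·s⁻²·K⁻¹).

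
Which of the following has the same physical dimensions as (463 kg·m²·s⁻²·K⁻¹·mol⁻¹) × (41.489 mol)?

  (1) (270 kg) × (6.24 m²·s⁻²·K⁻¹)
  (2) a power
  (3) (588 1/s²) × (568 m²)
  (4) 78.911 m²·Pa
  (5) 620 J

(1)

Reference: [kg·m²·s⁻²·K⁻¹·mol⁻¹] · [mol] = kg·m²·s⁻²·K⁻¹.
Each option:
  (1) [kg] · [m²·s⁻²·K⁻¹] = kg·m²·s⁻²·K⁻¹  ← same
  (2) [power] = kg·m²·s⁻³
  (3) [s⁻²] · [m²] = m²·s⁻²
  (4) Pa·m² = N·m⁻²·m² = kg·m·s⁻²
  (5) J = N·m = kg·m²·s⁻²
Only (1) matches kg·m²·s⁻²·K⁻¹.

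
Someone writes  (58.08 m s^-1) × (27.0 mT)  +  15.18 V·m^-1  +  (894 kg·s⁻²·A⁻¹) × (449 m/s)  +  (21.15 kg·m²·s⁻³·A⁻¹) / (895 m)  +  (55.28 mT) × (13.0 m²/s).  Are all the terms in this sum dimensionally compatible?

No

Work out the base dimensions of each:
  (58.08 m s^-1) × (27.0 mT):  [m·s⁻¹] · [kg·s⁻²·A⁻¹] = kg·m·s⁻³·A⁻¹
  15.18 V·m^-1:  V·m⁻¹ = J·C⁻¹·m⁻¹ = kg·m·s⁻³·A⁻¹
  (894 kg·s⁻²·A⁻¹) × (449 m/s):  [kg·s⁻²·A⁻¹] · [m·s⁻¹] = kg·m·s⁻³·A⁻¹
  (21.15 kg·m²·s⁻³·A⁻¹) / (895 m):  [kg·m²·s⁻³·A⁻¹] / [m] = kg·m·s⁻³·A⁻¹
  (55.28 mT) × (13.0 m²/s):  [kg·s⁻²·A⁻¹] · [m²·s⁻¹] = kg·m²·s⁻³·A⁻¹
The terms do not share a single dimension (kg·m²·s⁻³·A⁻¹ vs kg·m·s⁻³·A⁻¹).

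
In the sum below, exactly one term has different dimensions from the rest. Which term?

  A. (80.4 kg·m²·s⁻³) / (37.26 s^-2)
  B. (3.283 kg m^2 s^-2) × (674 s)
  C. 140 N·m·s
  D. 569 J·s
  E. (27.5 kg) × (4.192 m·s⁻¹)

Expand each in SI base units:
  A. [kg·m²·s⁻³] / [s⁻²] = kg·m²·s⁻¹
  B. [kg·m²·s⁻²] · [s] = kg·m²·s⁻¹
  C. N·m·s = kg·m·s⁻²·m·s = kg·m²·s⁻¹
  D. J·s = N·m·s = kg·m²·s⁻¹
  E. [kg] · [m·s⁻¹] = kg·m·s⁻¹
All reduce to kg·m²·s⁻¹ except E., which is kg·m·s⁻¹.

E.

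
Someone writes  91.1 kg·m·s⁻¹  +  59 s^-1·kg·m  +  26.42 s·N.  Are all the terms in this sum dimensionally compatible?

In SI base units:
  91.1 kg·m·s⁻¹:  kg·m·s⁻¹
  59 s^-1·kg·m:  kg·m·s⁻¹
  26.42 s·N:  N·s = kg·m·s⁻²·s = kg·m·s⁻¹
Every term reduces to kg·m·s⁻¹.

Yes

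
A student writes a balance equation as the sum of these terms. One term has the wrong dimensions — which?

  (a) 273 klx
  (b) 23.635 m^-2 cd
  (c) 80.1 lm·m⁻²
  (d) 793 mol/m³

Work out the base dimensions of each:
  (a) lx = lm·m⁻² = m⁻²·cd
  (b) m⁻²·cd
  (c) lm·m⁻² = cd·m⁻² = m⁻²·cd
  (d) mol·m⁻³ = m⁻³·mol
All reduce to m⁻²·cd except (d), which is m⁻³·mol.

(d)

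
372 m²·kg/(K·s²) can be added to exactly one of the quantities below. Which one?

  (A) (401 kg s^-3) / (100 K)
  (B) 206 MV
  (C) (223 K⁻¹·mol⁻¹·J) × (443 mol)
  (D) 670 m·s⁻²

(C)

Reference: kg·m²·s⁻²·K⁻¹.
Each option:
  (A) [kg·s⁻³] / [K] = kg·s⁻³·K⁻¹
  (B) V = J·C⁻¹ = kg·m²·s⁻³·A⁻¹
  (C) [kg·m²·s⁻²·K⁻¹·mol⁻¹] · [mol] = kg·m²·s⁻²·K⁻¹  ← same
  (D) m·s⁻²
Only (C) matches kg·m²·s⁻²·K⁻¹.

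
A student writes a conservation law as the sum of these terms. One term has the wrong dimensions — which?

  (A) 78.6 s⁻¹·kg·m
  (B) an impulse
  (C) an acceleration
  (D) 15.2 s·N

(C)

Expand each in SI base units:
  (A) kg·m·s⁻¹
  (B) [impulse] = kg·m·s⁻¹
  (C) [acceleration] = m·s⁻²
  (D) N·s = kg·m·s⁻²·s = kg·m·s⁻¹
All reduce to kg·m·s⁻¹ except (C), which is m·s⁻².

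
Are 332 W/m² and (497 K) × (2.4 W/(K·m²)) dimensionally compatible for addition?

Yes

Dimensions:
  332 W/m²:  W·m⁻² = J·s⁻¹·m⁻² = kg·s⁻³
  (497 K) × (2.4 W/(K·m²)):  [K] · [kg·s⁻³·K⁻¹] = kg·s⁻³
Both are kg·s⁻³, so they have the same dimensions and can be added.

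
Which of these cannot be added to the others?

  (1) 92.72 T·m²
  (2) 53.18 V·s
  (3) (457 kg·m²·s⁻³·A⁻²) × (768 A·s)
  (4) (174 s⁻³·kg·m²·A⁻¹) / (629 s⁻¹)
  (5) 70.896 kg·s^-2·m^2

(5)

Dimensions:
  (1) T·m² = Wb·m⁻²·m² = kg·m²·s⁻²·A⁻¹
  (2) V·s = J·C⁻¹·s = kg·m²·s⁻²·A⁻¹
  (3) [kg·m²·s⁻³·A⁻²] · [s·A] = kg·m²·s⁻²·A⁻¹
  (4) [kg·m²·s⁻³·A⁻¹] / [s⁻¹] = kg·m²·s⁻²·A⁻¹
  (5) kg·m²·s⁻²
All reduce to kg·m²·s⁻²·A⁻¹ except (5), which is kg·m²·s⁻².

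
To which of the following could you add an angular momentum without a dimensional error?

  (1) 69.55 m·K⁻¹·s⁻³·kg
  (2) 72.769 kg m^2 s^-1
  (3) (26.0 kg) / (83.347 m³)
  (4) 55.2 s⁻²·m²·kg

(2)

Reference: [angular momentum] = kg·m²·s⁻¹.
Each option:
  (1) kg·m·s⁻³·K⁻¹
  (2) kg·m²·s⁻¹  ← same
  (3) [kg] / [m³] = kg·m⁻³
  (4) kg·m²·s⁻²
Only (2) matches kg·m²·s⁻¹.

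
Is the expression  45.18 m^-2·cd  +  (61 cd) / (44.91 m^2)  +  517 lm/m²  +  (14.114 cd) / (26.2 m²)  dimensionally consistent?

Dimensions:
  45.18 m^-2·cd:  cd·m⁻² = m⁻²·cd
  (61 cd) / (44.91 m^2):  [cd] / [m²] = m⁻²·cd
  517 lm/m²:  lm·m⁻² = cd·m⁻² = m⁻²·cd
  (14.114 cd) / (26.2 m²):  [cd] / [m²] = m⁻²·cd
Every term reduces to m⁻²·cd.

Yes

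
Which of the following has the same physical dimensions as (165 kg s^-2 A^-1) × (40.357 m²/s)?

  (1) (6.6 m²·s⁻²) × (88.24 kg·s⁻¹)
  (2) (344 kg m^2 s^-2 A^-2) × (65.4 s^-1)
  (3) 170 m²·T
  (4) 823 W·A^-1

Reference: [kg·s⁻²·A⁻¹] · [m²·s⁻¹] = kg·m²·s⁻³·A⁻¹.
Each option:
  (1) [m²·s⁻²] · [kg·s⁻¹] = kg·m²·s⁻³
  (2) [kg·m²·s⁻²·A⁻²] · [s⁻¹] = kg·m²·s⁻³·A⁻²
  (3) T·m² = Wb·m⁻²·m² = kg·m²·s⁻²·A⁻¹
  (4) W·A⁻¹ = J·s⁻¹·A⁻¹ = kg·m²·s⁻³·A⁻¹  ← same
Only (4) matches kg·m²·s⁻³·A⁻¹.

(4)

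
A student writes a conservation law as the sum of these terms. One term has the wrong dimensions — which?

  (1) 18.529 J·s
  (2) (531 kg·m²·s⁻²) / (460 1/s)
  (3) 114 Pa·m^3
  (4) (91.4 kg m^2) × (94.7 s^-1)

(3)

Reduce each to base SI dimensions:
  (1) J·s = N·m·s = kg·m²·s⁻¹
  (2) [kg·m²·s⁻²] / [s⁻¹] = kg·m²·s⁻¹
  (3) Pa·m³ = N·m⁻²·m³ = kg·m²·s⁻²
  (4) [kg·m²] · [s⁻¹] = kg·m²·s⁻¹
All reduce to kg·m²·s⁻¹ except (3), which is kg·m²·s⁻².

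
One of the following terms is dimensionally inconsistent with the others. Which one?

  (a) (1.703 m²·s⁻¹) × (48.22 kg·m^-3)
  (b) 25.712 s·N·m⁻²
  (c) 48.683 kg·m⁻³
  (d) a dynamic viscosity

Work out the base dimensions of each:
  (a) [m²·s⁻¹] · [kg·m⁻³] = kg·m⁻¹·s⁻¹
  (b) N·s·m⁻² = kg·m·s⁻²·s·m⁻² = kg·m⁻¹·s⁻¹
  (c) kg·m⁻³
  (d) [dynamic viscosity] = kg·m⁻¹·s⁻¹
All reduce to kg·m⁻¹·s⁻¹ except (c), which is kg·m⁻³.

(c)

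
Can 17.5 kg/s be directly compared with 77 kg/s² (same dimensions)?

No

Work out the base dimensions of each:
  17.5 kg/s:  kg·s⁻¹
  77 kg/s²:  kg·s⁻²
kg·s⁻¹ ≠ kg·s⁻², so they cannot be added.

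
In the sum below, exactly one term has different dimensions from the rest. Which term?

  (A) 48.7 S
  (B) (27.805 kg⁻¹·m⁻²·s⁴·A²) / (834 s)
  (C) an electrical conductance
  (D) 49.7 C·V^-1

Expand each in SI base units:
  (A) S = Ω⁻¹ = kg⁻¹·m⁻²·s³·A²
  (B) [kg⁻¹·m⁻²·s⁴·A²] / [s] = kg⁻¹·m⁻²·s³·A²
  (C) [electrical conductance] = kg⁻¹·m⁻²·s³·A²
  (D) C·V⁻¹ = s·A·(J·C⁻¹)⁻¹ = kg⁻¹·m⁻²·s⁴·A²
All reduce to kg⁻¹·m⁻²·s³·A² except (D), which is kg⁻¹·m⁻²·s⁴·A².

(D)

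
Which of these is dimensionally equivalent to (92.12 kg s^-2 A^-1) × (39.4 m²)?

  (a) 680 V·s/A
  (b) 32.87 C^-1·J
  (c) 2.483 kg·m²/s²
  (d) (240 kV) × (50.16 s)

Reference: [kg·s⁻²·A⁻¹] · [m²] = kg·m²·s⁻²·A⁻¹.
Each option:
  (a) V·s·A⁻¹ = J·C⁻¹·s·A⁻¹ = kg·m²·s⁻²·A⁻²
  (b) J·C⁻¹ = N·m·(s·A)⁻¹ = kg·m²·s⁻³·A⁻¹
  (c) kg·m²·s⁻²
  (d) [kg·m²·s⁻³·A⁻¹] · [s] = kg·m²·s⁻²·A⁻¹  ← same
Only (d) matches kg·m²·s⁻²·A⁻¹.

(d)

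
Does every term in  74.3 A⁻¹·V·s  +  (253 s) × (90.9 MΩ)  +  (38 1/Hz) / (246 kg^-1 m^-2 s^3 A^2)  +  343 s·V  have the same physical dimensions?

No

Expand each in SI base units:
  74.3 A⁻¹·V·s:  V·s·A⁻¹ = J·C⁻¹·s·A⁻¹ = kg·m²·s⁻²·A⁻²
  (253 s) × (90.9 MΩ):  [s] · [kg·m²·s⁻³·A⁻²] = kg·m²·s⁻²·A⁻²
  (38 1/Hz) / (246 kg^-1 m^-2 s^3 A^2):  [s] / [kg⁻¹·m⁻²·s³·A²] = kg·m²·s⁻²·A⁻²
  343 s·V:  V·s = J·C⁻¹·s = kg·m²·s⁻²·A⁻¹
The terms do not share a single dimension (kg·m²·s⁻²·A⁻² vs kg·m²·s⁻²·A⁻¹).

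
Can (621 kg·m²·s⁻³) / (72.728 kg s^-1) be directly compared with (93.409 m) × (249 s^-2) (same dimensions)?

No

Expand each in SI base units:
  (621 kg·m²·s⁻³) / (72.728 kg s^-1):  [kg·m²·s⁻³] / [kg·s⁻¹] = m²·s⁻²
  (93.409 m) × (249 s^-2):  [m] · [s⁻²] = m·s⁻²
m²·s⁻² ≠ m·s⁻², so they cannot be added.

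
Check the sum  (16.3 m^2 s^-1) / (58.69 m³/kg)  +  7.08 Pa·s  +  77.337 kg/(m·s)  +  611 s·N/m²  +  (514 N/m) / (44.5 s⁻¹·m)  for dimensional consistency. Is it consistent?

Reduce each to base SI dimensions:
  (16.3 m^2 s^-1) / (58.69 m³/kg):  [m²·s⁻¹] / [kg⁻¹·m³] = kg·m⁻¹·s⁻¹
  7.08 Pa·s:  Pa·s = N·m⁻²·s = kg·m⁻¹·s⁻¹
  77.337 kg/(m·s):  kg·m⁻¹·s⁻¹
  611 s·N/m²:  N·s·m⁻² = kg·m·s⁻²·s·m⁻² = kg·m⁻¹·s⁻¹
  (514 N/m) / (44.5 s⁻¹·m):  [kg·s⁻²] / [m·s⁻¹] = kg·m⁻¹·s⁻¹
Every term reduces to kg·m⁻¹·s⁻¹.

Yes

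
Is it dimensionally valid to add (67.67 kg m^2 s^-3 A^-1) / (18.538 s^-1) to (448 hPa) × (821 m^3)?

No

Reduce each to base SI dimensions:
  (67.67 kg m^2 s^-3 A^-1) / (18.538 s^-1):  [kg·m²·s⁻³·A⁻¹] / [s⁻¹] = kg·m²·s⁻²·A⁻¹
  (448 hPa) × (821 m^3):  [kg·m⁻¹·s⁻²] · [m³] = kg·m²·s⁻²
kg·m²·s⁻²·A⁻¹ ≠ kg·m²·s⁻², so they cannot be added.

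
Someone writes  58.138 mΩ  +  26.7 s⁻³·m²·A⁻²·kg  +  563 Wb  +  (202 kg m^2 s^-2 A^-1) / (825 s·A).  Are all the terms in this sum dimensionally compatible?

No

Expand each in SI base units:
  58.138 mΩ:  Ω = V·A⁻¹ = kg·m²·s⁻³·A⁻²
  26.7 s⁻³·m²·A⁻²·kg:  kg·m²·s⁻³·A⁻²
  563 Wb:  Wb = V·s = kg·m²·s⁻²·A⁻¹
  (202 kg m^2 s^-2 A^-1) / (825 s·A):  [kg·m²·s⁻²·A⁻¹] / [s·A] = kg·m²·s⁻³·A⁻²
The terms do not share a single dimension (kg·m²·s⁻²·A⁻¹ vs kg·m²·s⁻³·A⁻²).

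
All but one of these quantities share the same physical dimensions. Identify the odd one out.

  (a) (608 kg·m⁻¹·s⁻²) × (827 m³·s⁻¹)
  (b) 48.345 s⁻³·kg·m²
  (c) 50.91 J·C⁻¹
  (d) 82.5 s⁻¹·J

(c)

Dimensions:
  (a) [kg·m⁻¹·s⁻²] · [m³·s⁻¹] = kg·m²·s⁻³
  (b) kg·m²·s⁻³
  (c) J·C⁻¹ = N·m·(s·A)⁻¹ = kg·m²·s⁻³·A⁻¹
  (d) J·s⁻¹ = N·m·s⁻¹ = kg·m²·s⁻³
All reduce to kg·m²·s⁻³ except (c), which is kg·m²·s⁻³·A⁻¹.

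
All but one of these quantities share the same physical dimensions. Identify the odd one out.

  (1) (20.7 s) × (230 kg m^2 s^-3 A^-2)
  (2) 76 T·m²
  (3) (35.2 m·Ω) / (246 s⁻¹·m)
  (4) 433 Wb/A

(2)

Dimensions:
  (1) [s] · [kg·m²·s⁻³·A⁻²] = kg·m²·s⁻²·A⁻²
  (2) T·m² = Wb·m⁻²·m² = kg·m²·s⁻²·A⁻¹
  (3) [kg·m³·s⁻³·A⁻²] / [m·s⁻¹] = kg·m²·s⁻²·A⁻²
  (4) Wb·A⁻¹ = V·s·A⁻¹ = kg·m²·s⁻²·A⁻²
All reduce to kg·m²·s⁻²·A⁻² except (2), which is kg·m²·s⁻²·A⁻¹.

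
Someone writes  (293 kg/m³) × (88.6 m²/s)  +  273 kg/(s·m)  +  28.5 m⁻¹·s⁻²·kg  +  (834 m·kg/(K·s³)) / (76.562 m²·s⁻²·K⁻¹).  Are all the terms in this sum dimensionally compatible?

Work out the base dimensions of each:
  (293 kg/m³) × (88.6 m²/s):  [kg·m⁻³] · [m²·s⁻¹] = kg·m⁻¹·s⁻¹
  273 kg/(s·m):  kg·m⁻¹·s⁻¹
  28.5 m⁻¹·s⁻²·kg:  kg·m⁻¹·s⁻²
  (834 m·kg/(K·s³)) / (76.562 m²·s⁻²·K⁻¹):  [kg·m·s⁻³·K⁻¹] / [m²·s⁻²·K⁻¹] = kg·m⁻¹·s⁻¹
The terms do not share a single dimension (kg·m⁻¹·s⁻² vs kg·m⁻¹·s⁻¹).

No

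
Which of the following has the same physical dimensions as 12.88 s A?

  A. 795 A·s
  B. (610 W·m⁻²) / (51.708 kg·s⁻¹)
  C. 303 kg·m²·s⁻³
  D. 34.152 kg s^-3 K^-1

A.

Reference: s·A.
Each option:
  A. A·s = s·A  ← same
  B. [kg·s⁻³] / [kg·s⁻¹] = s⁻²
  C. kg·m²·s⁻³
  D. kg·s⁻³·K⁻¹
Only A. matches s·A.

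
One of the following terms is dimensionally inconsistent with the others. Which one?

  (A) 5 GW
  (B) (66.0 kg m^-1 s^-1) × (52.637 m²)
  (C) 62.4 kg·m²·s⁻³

Dimensions:
  (A) W = J·s⁻¹ = kg·m²·s⁻³
  (B) [kg·m⁻¹·s⁻¹] · [m²] = kg·m·s⁻¹
  (C) kg·m²·s⁻³
All reduce to kg·m²·s⁻³ except (B), which is kg·m·s⁻¹.

(B)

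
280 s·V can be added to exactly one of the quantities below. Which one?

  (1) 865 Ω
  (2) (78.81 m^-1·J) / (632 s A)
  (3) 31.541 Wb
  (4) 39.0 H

(3)

Reference: V·s = J·C⁻¹·s = kg·m²·s⁻²·A⁻¹.
Each option:
  (1) Ω = V·A⁻¹ = kg·m²·s⁻³·A⁻²
  (2) [kg·m·s⁻²] / [s·A] = kg·m·s⁻³·A⁻¹
  (3) Wb = V·s = kg·m²·s⁻²·A⁻¹  ← same
  (4) H = V·s·A⁻¹ = kg·m²·s⁻²·A⁻²
Only (3) matches kg·m²·s⁻²·A⁻¹.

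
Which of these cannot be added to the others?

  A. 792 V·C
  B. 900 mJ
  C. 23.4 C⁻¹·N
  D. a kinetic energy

C.

Expand each in SI base units:
  A. C·V = s·A·J·C⁻¹ = kg·m²·s⁻²
  B. J = N·m = kg·m²·s⁻²
  C. N·C⁻¹ = kg·m·s⁻²·(s·A)⁻¹ = kg·m·s⁻³·A⁻¹
  D. [kinetic energy] = kg·m²·s⁻²
All reduce to kg·m²·s⁻² except C., which is kg·m·s⁻³·A⁻¹.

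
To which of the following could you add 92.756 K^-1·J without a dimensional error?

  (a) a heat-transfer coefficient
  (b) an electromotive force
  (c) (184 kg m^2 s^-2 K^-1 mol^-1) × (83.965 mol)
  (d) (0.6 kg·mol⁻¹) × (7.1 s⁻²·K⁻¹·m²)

(c)

Reference: J·K⁻¹ = N·m·K⁻¹ = kg·m²·s⁻²·K⁻¹.
Each option:
  (a) [heat-transfer coefficient] = kg·s⁻³·K⁻¹
  (b) [electromotive force] = kg·m²·s⁻³·A⁻¹
  (c) [kg·m²·s⁻²·K⁻¹·mol⁻¹] · [mol] = kg·m²·s⁻²·K⁻¹  ← same
  (d) [kg·mol⁻¹] · [m²·s⁻²·K⁻¹] = kg·m²·s⁻²·K⁻¹·mol⁻¹
Only (c) matches kg·m²·s⁻²·K⁻¹.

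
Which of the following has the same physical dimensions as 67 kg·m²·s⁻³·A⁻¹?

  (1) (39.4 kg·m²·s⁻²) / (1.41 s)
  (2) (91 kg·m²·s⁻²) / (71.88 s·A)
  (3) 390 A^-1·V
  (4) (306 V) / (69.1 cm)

Reference: kg·m²·s⁻³·A⁻¹.
Each option:
  (1) [kg·m²·s⁻²] / [s] = kg·m²·s⁻³
  (2) [kg·m²·s⁻²] / [s·A] = kg·m²·s⁻³·A⁻¹  ← same
  (3) V·A⁻¹ = J·C⁻¹·A⁻¹ = kg·m²·s⁻³·A⁻²
  (4) [kg·m²·s⁻³·A⁻¹] / [m] = kg·m·s⁻³·A⁻¹
Only (2) matches kg·m²·s⁻³·A⁻¹.

(2)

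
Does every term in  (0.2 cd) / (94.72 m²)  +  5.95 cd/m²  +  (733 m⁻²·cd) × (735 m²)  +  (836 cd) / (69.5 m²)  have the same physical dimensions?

No

Work out the base dimensions of each:
  (0.2 cd) / (94.72 m²):  [cd] / [m²] = m⁻²·cd
  5.95 cd/m²:  cd·m⁻² = m⁻²·cd
  (733 m⁻²·cd) × (735 m²):  [m⁻²·cd] · [m²] = cd
  (836 cd) / (69.5 m²):  [cd] / [m²] = m⁻²·cd
The terms do not share a single dimension (cd vs m⁻²·cd).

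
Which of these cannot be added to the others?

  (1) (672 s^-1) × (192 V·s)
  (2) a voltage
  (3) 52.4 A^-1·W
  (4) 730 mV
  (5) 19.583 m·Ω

(5)

Dimensions:
  (1) [s⁻¹] · [kg·m²·s⁻²·A⁻¹] = kg·m²·s⁻³·A⁻¹
  (2) [voltage] = kg·m²·s⁻³·A⁻¹
  (3) W·A⁻¹ = J·s⁻¹·A⁻¹ = kg·m²·s⁻³·A⁻¹
  (4) V = J·C⁻¹ = kg·m²·s⁻³·A⁻¹
  (5) Ω·m = V·A⁻¹·m = kg·m³·s⁻³·A⁻²
All reduce to kg·m²·s⁻³·A⁻¹ except (5), which is kg·m³·s⁻³·A⁻².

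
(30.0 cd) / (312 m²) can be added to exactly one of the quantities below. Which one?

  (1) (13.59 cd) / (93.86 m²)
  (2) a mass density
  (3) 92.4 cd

Reference: [cd] / [m²] = m⁻²·cd.
Each option:
  (1) [cd] / [m²] = m⁻²·cd  ← same
  (2) [mass density] = kg·m⁻³
  (3) cd
Only (1) matches m⁻²·cd.

(1)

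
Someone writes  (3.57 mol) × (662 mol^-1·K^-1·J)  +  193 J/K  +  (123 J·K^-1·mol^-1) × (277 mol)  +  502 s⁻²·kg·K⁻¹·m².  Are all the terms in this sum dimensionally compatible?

Reduce each to base SI dimensions:
  (3.57 mol) × (662 mol^-1·K^-1·J):  [mol] · [kg·m²·s⁻²·K⁻¹·mol⁻¹] = kg·m²·s⁻²·K⁻¹
  193 J/K:  J·K⁻¹ = N·m·K⁻¹ = kg·m²·s⁻²·K⁻¹
  (123 J·K^-1·mol^-1) × (277 mol):  [kg·m²·s⁻²·K⁻¹·mol⁻¹] · [mol] = kg·m²·s⁻²·K⁻¹
  502 s⁻²·kg·K⁻¹·m²:  kg·m²·s⁻²·K⁻¹
Every term reduces to kg·m²·s⁻²·K⁻¹.

Yes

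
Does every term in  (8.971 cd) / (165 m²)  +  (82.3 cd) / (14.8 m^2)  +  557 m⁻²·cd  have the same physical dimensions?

Yes

Dimensions:
  (8.971 cd) / (165 m²):  [cd] / [m²] = m⁻²·cd
  (82.3 cd) / (14.8 m^2):  [cd] / [m²] = m⁻²·cd
  557 m⁻²·cd:  cd·m⁻² = m⁻²·cd
Every term reduces to m⁻²·cd.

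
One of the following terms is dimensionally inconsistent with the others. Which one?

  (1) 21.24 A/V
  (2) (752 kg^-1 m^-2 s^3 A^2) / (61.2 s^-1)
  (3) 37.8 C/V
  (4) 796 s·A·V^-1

(1)

Expand each in SI base units:
  (1) A·V⁻¹ = A·(J·C⁻¹)⁻¹ = kg⁻¹·m⁻²·s³·A²
  (2) [kg⁻¹·m⁻²·s³·A²] / [s⁻¹] = kg⁻¹·m⁻²·s⁴·A²
  (3) C·V⁻¹ = s·A·(J·C⁻¹)⁻¹ = kg⁻¹·m⁻²·s⁴·A²
  (4) A·s·V⁻¹ = A·s·(J·C⁻¹)⁻¹ = kg⁻¹·m⁻²·s⁴·A²
All reduce to kg⁻¹·m⁻²·s⁴·A² except (1), which is kg⁻¹·m⁻²·s³·A².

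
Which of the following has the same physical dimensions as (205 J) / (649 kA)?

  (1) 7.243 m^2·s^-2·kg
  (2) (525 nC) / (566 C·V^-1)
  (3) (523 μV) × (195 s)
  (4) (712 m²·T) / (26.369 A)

Reference: [kg·m²·s⁻²] / [A] = kg·m²·s⁻²·A⁻¹.
Each option:
  (1) kg·m²·s⁻²
  (2) [s·A] / [kg⁻¹·m⁻²·s⁴·A²] = kg·m²·s⁻³·A⁻¹
  (3) [kg·m²·s⁻³·A⁻¹] · [s] = kg·m²·s⁻²·A⁻¹  ← same
  (4) [kg·m²·s⁻²·A⁻¹] / [A] = kg·m²·s⁻²·A⁻²
Only (3) matches kg·m²·s⁻²·A⁻¹.

(3)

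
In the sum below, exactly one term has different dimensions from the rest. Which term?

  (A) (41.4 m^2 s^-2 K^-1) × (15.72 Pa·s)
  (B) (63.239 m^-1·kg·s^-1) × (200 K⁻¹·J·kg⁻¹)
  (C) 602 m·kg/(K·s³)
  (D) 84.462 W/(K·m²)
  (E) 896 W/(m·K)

(D)

Reduce each to base SI dimensions:
  (A) [m²·s⁻²·K⁻¹] · [kg·m⁻¹·s⁻¹] = kg·m·s⁻³·K⁻¹
  (B) [kg·m⁻¹·s⁻¹] · [m²·s⁻²·K⁻¹] = kg·m·s⁻³·K⁻¹
  (C) kg·m·s⁻³·K⁻¹
  (D) W·m⁻²·K⁻¹ = J·s⁻¹·m⁻²·K⁻¹ = kg·s⁻³·K⁻¹
  (E) W·m⁻¹·K⁻¹ = J·s⁻¹·m⁻¹·K⁻¹ = kg·m·s⁻³·K⁻¹
All reduce to kg·m·s⁻³·K⁻¹ except (D), which is kg·s⁻³·K⁻¹.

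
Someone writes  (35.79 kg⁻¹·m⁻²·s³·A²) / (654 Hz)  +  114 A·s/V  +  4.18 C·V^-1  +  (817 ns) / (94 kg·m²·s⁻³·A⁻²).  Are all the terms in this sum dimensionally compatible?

Dimensions:
  (35.79 kg⁻¹·m⁻²·s³·A²) / (654 Hz):  [kg⁻¹·m⁻²·s³·A²] / [s⁻¹] = kg⁻¹·m⁻²·s⁴·A²
  114 A·s/V:  A·s·V⁻¹ = A·s·(J·C⁻¹)⁻¹ = kg⁻¹·m⁻²·s⁴·A²
  4.18 C·V^-1:  C·V⁻¹ = s·A·(J·C⁻¹)⁻¹ = kg⁻¹·m⁻²·s⁴·A²
  (817 ns) / (94 kg·m²·s⁻³·A⁻²):  [s] / [kg·m²·s⁻³·A⁻²] = kg⁻¹·m⁻²·s⁴·A²
Every term reduces to kg⁻¹·m⁻²·s⁴·A².

Yes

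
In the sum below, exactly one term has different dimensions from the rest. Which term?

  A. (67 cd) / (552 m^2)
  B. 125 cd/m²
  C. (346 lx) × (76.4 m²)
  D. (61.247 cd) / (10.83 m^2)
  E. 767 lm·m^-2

C.

Dimensions:
  A. [cd] / [m²] = m⁻²·cd
  B. cd·m⁻² = m⁻²·cd
  C. [m⁻²·cd] · [m²] = cd
  D. [cd] / [m²] = m⁻²·cd
  E. lm·m⁻² = cd·m⁻² = m⁻²·cd
All reduce to m⁻²·cd except C., which is cd.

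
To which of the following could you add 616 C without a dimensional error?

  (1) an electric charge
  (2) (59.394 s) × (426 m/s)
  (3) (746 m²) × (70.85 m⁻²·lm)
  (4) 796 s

Reference: C = s·A.
Each option:
  (1) [electric charge] = s·A  ← same
  (2) [s] · [m·s⁻¹] = m
  (3) [m²] · [m⁻²·cd] = cd
  (4) s
Only (1) matches s·A.

(1)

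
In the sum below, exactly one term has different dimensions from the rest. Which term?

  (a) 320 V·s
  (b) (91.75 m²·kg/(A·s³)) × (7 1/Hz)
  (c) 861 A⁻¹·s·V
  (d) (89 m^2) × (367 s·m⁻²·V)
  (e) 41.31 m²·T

(c)

Work out the base dimensions of each:
  (a) V·s = J·C⁻¹·s = kg·m²·s⁻²·A⁻¹
  (b) [kg·m²·s⁻³·A⁻¹] · [s] = kg·m²·s⁻²·A⁻¹
  (c) V·s·A⁻¹ = J·C⁻¹·s·A⁻¹ = kg·m²·s⁻²·A⁻²
  (d) [m²] · [kg·s⁻²·A⁻¹] = kg·m²·s⁻²·A⁻¹
  (e) T·m² = Wb·m⁻²·m² = kg·m²·s⁻²·A⁻¹
All reduce to kg·m²·s⁻²·A⁻¹ except (c), which is kg·m²·s⁻²·A⁻².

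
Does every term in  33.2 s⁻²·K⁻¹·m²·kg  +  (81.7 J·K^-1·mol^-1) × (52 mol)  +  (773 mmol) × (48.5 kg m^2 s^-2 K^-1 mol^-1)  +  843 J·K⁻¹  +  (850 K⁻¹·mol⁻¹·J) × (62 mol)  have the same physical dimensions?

Yes

In SI base units:
  33.2 s⁻²·K⁻¹·m²·kg:  kg·m²·s⁻²·K⁻¹
  (81.7 J·K^-1·mol^-1) × (52 mol):  [kg·m²·s⁻²·K⁻¹·mol⁻¹] · [mol] = kg·m²·s⁻²·K⁻¹
  (773 mmol) × (48.5 kg m^2 s^-2 K^-1 mol^-1):  [mol] · [kg·m²·s⁻²·K⁻¹·mol⁻¹] = kg·m²·s⁻²·K⁻¹
  843 J·K⁻¹:  J·K⁻¹ = N·m·K⁻¹ = kg·m²·s⁻²·K⁻¹
  (850 K⁻¹·mol⁻¹·J) × (62 mol):  [kg·m²·s⁻²·K⁻¹·mol⁻¹] · [mol] = kg·m²·s⁻²·K⁻¹
Every term reduces to kg·m²·s⁻²·K⁻¹.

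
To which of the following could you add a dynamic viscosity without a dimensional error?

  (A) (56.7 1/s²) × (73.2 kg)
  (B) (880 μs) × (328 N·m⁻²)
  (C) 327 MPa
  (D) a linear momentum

Reference: [dynamic viscosity] = kg·m⁻¹·s⁻¹.
Each option:
  (A) [s⁻²] · [kg] = kg·s⁻²
  (B) [s] · [kg·m⁻¹·s⁻²] = kg·m⁻¹·s⁻¹  ← same
  (C) Pa = N·m⁻² = kg·m⁻¹·s⁻²
  (D) [linear momentum] = kg·m·s⁻¹
Only (B) matches kg·m⁻¹·s⁻¹.

(B)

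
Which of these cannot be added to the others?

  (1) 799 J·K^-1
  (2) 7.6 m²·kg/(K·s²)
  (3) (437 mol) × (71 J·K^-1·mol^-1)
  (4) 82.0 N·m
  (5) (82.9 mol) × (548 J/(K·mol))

(4)

In SI base units:
  (1) J·K⁻¹ = N·m·K⁻¹ = kg·m²·s⁻²·K⁻¹
  (2) kg·m²·s⁻²·K⁻¹
  (3) [mol] · [kg·m²·s⁻²·K⁻¹·mol⁻¹] = kg·m²·s⁻²·K⁻¹
  (4) N·m = kg·m·s⁻²·m = kg·m²·s⁻²
  (5) [mol] · [kg·m²·s⁻²·K⁻¹·mol⁻¹] = kg·m²·s⁻²·K⁻¹
All reduce to kg·m²·s⁻²·K⁻¹ except (4), which is kg·m²·s⁻².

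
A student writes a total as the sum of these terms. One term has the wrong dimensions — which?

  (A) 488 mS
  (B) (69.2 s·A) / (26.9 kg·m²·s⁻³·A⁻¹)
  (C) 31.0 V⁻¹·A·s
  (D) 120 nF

Work out the base dimensions of each:
  (A) S = Ω⁻¹ = kg⁻¹·m⁻²·s³·A²
  (B) [s·A] / [kg·m²·s⁻³·A⁻¹] = kg⁻¹·m⁻²·s⁴·A²
  (C) A·s·V⁻¹ = A·s·(J·C⁻¹)⁻¹ = kg⁻¹·m⁻²·s⁴·A²
  (D) F = C·V⁻¹ = kg⁻¹·m⁻²·s⁴·A²
All reduce to kg⁻¹·m⁻²·s⁴·A² except (A), which is kg⁻¹·m⁻²·s³·A².

(A)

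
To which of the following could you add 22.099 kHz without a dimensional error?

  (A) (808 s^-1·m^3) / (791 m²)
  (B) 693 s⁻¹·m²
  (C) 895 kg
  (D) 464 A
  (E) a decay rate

(E)

Reference: Hz = s⁻¹.
Each option:
  (A) [m³·s⁻¹] / [m²] = m·s⁻¹
  (B) m²·s⁻¹
  (C) kg
  (D) A
  (E) [decay rate] = s⁻¹  ← same
Only (E) matches s⁻¹.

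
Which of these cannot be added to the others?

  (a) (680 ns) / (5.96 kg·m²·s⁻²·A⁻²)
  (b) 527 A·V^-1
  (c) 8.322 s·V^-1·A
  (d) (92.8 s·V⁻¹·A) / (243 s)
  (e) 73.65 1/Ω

(c)

In SI base units:
  (a) [s] / [kg·m²·s⁻²·A⁻²] = kg⁻¹·m⁻²·s³·A²
  (b) A·V⁻¹ = A·(J·C⁻¹)⁻¹ = kg⁻¹·m⁻²·s³·A²
  (c) A·s·V⁻¹ = A·s·(J·C⁻¹)⁻¹ = kg⁻¹·m⁻²·s⁴·A²
  (d) [kg⁻¹·m⁻²·s⁴·A²] / [s] = kg⁻¹·m⁻²·s³·A²
  (e) Ω⁻¹ = (V·A⁻¹)⁻¹ = kg⁻¹·m⁻²·s³·A²
All reduce to kg⁻¹·m⁻²·s³·A² except (c), which is kg⁻¹·m⁻²·s⁴·A².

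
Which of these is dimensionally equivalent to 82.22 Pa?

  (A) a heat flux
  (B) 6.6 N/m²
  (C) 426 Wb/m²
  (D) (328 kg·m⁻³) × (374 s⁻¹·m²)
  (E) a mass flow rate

(B)

Reference: Pa = N·m⁻² = kg·m⁻¹·s⁻².
Each option:
  (A) [heat flux] = kg·s⁻³
  (B) N·m⁻² = kg·m·s⁻²·m⁻² = kg·m⁻¹·s⁻²  ← same
  (C) Wb·m⁻² = V·s·m⁻² = kg·s⁻²·A⁻¹
  (D) [kg·m⁻³] · [m²·s⁻¹] = kg·m⁻¹·s⁻¹
  (E) [mass flow rate] = kg·s⁻¹
Only (B) matches kg·m⁻¹·s⁻².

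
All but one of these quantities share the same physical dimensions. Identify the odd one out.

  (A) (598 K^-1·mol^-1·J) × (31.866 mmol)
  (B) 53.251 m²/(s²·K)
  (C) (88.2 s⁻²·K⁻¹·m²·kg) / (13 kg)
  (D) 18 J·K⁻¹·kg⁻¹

(A)

Work out the base dimensions of each:
  (A) [kg·m²·s⁻²·K⁻¹·mol⁻¹] · [mol] = kg·m²·s⁻²·K⁻¹
  (B) m²·s⁻²·K⁻¹
  (C) [kg·m²·s⁻²·K⁻¹] / [kg] = m²·s⁻²·K⁻¹
  (D) J·kg⁻¹·K⁻¹ = N·m·kg⁻¹·K⁻¹ = m²·s⁻²·K⁻¹
All reduce to m²·s⁻²·K⁻¹ except (A), which is kg·m²·s⁻²·K⁻¹.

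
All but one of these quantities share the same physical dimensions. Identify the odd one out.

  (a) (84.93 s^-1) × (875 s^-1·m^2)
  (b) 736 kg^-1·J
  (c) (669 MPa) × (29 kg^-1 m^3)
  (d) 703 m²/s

Work out the base dimensions of each:
  (a) [s⁻¹] · [m²·s⁻¹] = m²·s⁻²
  (b) J·kg⁻¹ = N·m·kg⁻¹ = m²·s⁻²
  (c) [kg·m⁻¹·s⁻²] · [kg⁻¹·m³] = m²·s⁻²
  (d) m²·s⁻¹
All reduce to m²·s⁻² except (d), which is m²·s⁻¹.

(d)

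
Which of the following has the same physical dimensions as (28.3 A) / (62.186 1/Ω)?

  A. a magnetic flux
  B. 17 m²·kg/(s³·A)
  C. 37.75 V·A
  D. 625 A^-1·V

B.

Reference: [A] / [kg⁻¹·m⁻²·s³·A²] = kg·m²·s⁻³·A⁻¹.
Each option:
  A. [magnetic flux] = kg·m²·s⁻²·A⁻¹
  B. kg·m²·s⁻³·A⁻¹  ← same
  C. V·A = J·C⁻¹·A = kg·m²·s⁻³
  D. V·A⁻¹ = J·C⁻¹·A⁻¹ = kg·m²·s⁻³·A⁻²
Only B. matches kg·m²·s⁻³·A⁻¹.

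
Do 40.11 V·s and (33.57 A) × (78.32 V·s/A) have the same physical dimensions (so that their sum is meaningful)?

Yes

Work out the base dimensions of each:
  40.11 V·s:  V·s = J·C⁻¹·s = kg·m²·s⁻²·A⁻¹
  (33.57 A) × (78.32 V·s/A):  [A] · [kg·m²·s⁻²·A⁻²] = kg·m²·s⁻²·A⁻¹
Both are kg·m²·s⁻²·A⁻¹, so they have the same dimensions and can be added.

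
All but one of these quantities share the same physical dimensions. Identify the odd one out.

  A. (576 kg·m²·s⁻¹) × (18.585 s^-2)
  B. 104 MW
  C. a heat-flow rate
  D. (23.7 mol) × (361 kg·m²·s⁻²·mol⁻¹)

D.

In SI base units:
  A. [kg·m²·s⁻¹] · [s⁻²] = kg·m²·s⁻³
  B. W = J·s⁻¹ = kg·m²·s⁻³
  C. [heat-flow rate] = kg·m²·s⁻³
  D. [mol] · [kg·m²·s⁻²·mol⁻¹] = kg·m²·s⁻²
All reduce to kg·m²·s⁻³ except D., which is kg·m²·s⁻².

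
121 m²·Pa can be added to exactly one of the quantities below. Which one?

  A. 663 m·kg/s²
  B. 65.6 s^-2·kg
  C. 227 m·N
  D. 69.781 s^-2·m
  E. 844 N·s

Reference: Pa·m² = N·m⁻²·m² = kg·m·s⁻².
Each option:
  A. kg·m·s⁻²  ← same
  B. kg·s⁻²
  C. N·m = kg·m·s⁻²·m = kg·m²·s⁻²
  D. m·s⁻²
  E. N·s = kg·m·s⁻²·s = kg·m·s⁻¹
Only A. matches kg·m·s⁻².

A.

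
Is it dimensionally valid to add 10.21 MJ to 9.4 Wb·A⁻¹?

No

Work out the base dimensions of each:
  10.21 MJ:  J = N·m = kg·m²·s⁻²
  9.4 Wb·A⁻¹:  Wb·A⁻¹ = V·s·A⁻¹ = kg·m²·s⁻²·A⁻²
kg·m²·s⁻² ≠ kg·m²·s⁻²·A⁻², so they cannot be added.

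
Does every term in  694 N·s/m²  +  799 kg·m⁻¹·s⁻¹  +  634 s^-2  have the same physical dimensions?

Expand each in SI base units:
  694 N·s/m²:  N·s·m⁻² = kg·m·s⁻²·s·m⁻² = kg·m⁻¹·s⁻¹
  799 kg·m⁻¹·s⁻¹:  kg·m⁻¹·s⁻¹
  634 s^-2:  s⁻²
The terms do not share a single dimension (kg·m⁻¹·s⁻¹ vs s⁻²).

No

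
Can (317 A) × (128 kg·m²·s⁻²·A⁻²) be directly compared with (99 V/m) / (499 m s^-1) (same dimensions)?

Reduce each to base SI dimensions:
  (317 A) × (128 kg·m²·s⁻²·A⁻²):  [A] · [kg·m²·s⁻²·A⁻²] = kg·m²·s⁻²·A⁻¹
  (99 V/m) / (499 m s^-1):  [kg·m·s⁻³·A⁻¹] / [m·s⁻¹] = kg·s⁻²·A⁻¹
kg·m²·s⁻²·A⁻¹ ≠ kg·s⁻²·A⁻¹, so they cannot be added.

No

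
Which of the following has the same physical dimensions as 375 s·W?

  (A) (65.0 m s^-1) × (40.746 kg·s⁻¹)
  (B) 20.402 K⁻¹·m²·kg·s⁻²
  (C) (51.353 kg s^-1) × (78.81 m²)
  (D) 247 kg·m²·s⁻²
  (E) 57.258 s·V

Reference: W·s = J·s⁻¹·s = kg·m²·s⁻².
Each option:
  (A) [m·s⁻¹] · [kg·s⁻¹] = kg·m·s⁻²
  (B) kg·m²·s⁻²·K⁻¹
  (C) [kg·s⁻¹] · [m²] = kg·m²·s⁻¹
  (D) kg·m²·s⁻²  ← same
  (E) V·s = J·C⁻¹·s = kg·m²·s⁻²·A⁻¹
Only (D) matches kg·m²·s⁻².

(D)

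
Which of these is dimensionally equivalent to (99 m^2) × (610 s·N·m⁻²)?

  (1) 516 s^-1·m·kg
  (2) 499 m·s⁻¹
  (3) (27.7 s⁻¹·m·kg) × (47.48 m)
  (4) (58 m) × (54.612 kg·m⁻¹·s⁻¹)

Reference: [m²] · [kg·m⁻¹·s⁻¹] = kg·m·s⁻¹.
Each option:
  (1) kg·m·s⁻¹  ← same
  (2) m·s⁻¹
  (3) [kg·m·s⁻¹] · [m] = kg·m²·s⁻¹
  (4) [m] · [kg·m⁻¹·s⁻¹] = kg·s⁻¹
Only (1) matches kg·m·s⁻¹.

(1)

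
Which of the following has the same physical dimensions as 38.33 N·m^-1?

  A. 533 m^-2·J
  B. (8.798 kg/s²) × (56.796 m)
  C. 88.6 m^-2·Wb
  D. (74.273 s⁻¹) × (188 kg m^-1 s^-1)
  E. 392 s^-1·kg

Reference: N·m⁻¹ = kg·m·s⁻²·m⁻¹ = kg·s⁻².
Each option:
  A. J·m⁻² = N·m·m⁻² = kg·s⁻²  ← same
  B. [kg·s⁻²] · [m] = kg·m·s⁻²
  C. Wb·m⁻² = V·s·m⁻² = kg·s⁻²·A⁻¹
  D. [s⁻¹] · [kg·m⁻¹·s⁻¹] = kg·m⁻¹·s⁻²
  E. kg·s⁻¹
Only A. matches kg·s⁻².

A.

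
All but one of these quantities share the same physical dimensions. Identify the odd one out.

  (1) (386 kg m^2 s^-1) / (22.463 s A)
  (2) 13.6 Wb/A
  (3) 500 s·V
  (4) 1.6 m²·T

(2)

In SI base units:
  (1) [kg·m²·s⁻¹] / [s·A] = kg·m²·s⁻²·A⁻¹
  (2) Wb·A⁻¹ = V·s·A⁻¹ = kg·m²·s⁻²·A⁻²
  (3) V·s = J·C⁻¹·s = kg·m²·s⁻²·A⁻¹
  (4) T·m² = Wb·m⁻²·m² = kg·m²·s⁻²·A⁻¹
All reduce to kg·m²·s⁻²·A⁻¹ except (2), which is kg·m²·s⁻²·A⁻².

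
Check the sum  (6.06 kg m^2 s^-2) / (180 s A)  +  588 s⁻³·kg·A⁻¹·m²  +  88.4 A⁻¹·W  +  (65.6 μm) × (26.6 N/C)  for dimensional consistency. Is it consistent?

Yes

In SI base units:
  (6.06 kg m^2 s^-2) / (180 s A):  [kg·m²·s⁻²] / [s·A] = kg·m²·s⁻³·A⁻¹
  588 s⁻³·kg·A⁻¹·m²:  kg·m²·s⁻³·A⁻¹
  88.4 A⁻¹·W:  W·A⁻¹ = J·s⁻¹·A⁻¹ = kg·m²·s⁻³·A⁻¹
  (65.6 μm) × (26.6 N/C):  [m] · [kg·m·s⁻³·A⁻¹] = kg·m²·s⁻³·A⁻¹
Every term reduces to kg·m²·s⁻³·A⁻¹.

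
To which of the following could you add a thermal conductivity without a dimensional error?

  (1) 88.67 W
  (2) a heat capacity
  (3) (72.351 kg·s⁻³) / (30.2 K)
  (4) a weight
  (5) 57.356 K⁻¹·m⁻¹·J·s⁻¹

Reference: [thermal conductivity] = kg·m·s⁻³·K⁻¹.
Each option:
  (1) W = J·s⁻¹ = kg·m²·s⁻³
  (2) [heat capacity] = kg·m²·s⁻²·K⁻¹
  (3) [kg·s⁻³] / [K] = kg·s⁻³·K⁻¹
  (4) [weight] = kg·m·s⁻²
  (5) J·s⁻¹·m⁻¹·K⁻¹ = N·m·s⁻¹·m⁻¹·K⁻¹ = kg·m·s⁻³·K⁻¹  ← same
Only (5) matches kg·m·s⁻³·K⁻¹.

(5)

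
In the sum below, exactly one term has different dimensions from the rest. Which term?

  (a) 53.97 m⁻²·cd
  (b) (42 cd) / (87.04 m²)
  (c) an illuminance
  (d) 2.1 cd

Work out the base dimensions of each:
  (a) m⁻²·cd
  (b) [cd] / [m²] = m⁻²·cd
  (c) [illuminance] = m⁻²·cd
  (d) cd
All reduce to m⁻²·cd except (d), which is cd.

(d)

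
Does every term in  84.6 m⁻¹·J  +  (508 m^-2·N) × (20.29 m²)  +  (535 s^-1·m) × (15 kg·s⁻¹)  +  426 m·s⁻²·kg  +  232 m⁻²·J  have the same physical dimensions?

Work out the base dimensions of each:
  84.6 m⁻¹·J:  J·m⁻¹ = N·m·m⁻¹ = kg·m·s⁻²
  (508 m^-2·N) × (20.29 m²):  [kg·m⁻¹·s⁻²] · [m²] = kg·m·s⁻²
  (535 s^-1·m) × (15 kg·s⁻¹):  [m·s⁻¹] · [kg·s⁻¹] = kg·m·s⁻²
  426 m·s⁻²·kg:  kg·m·s⁻²
  232 m⁻²·J:  J·m⁻² = N·m·m⁻² = kg·s⁻²
The terms do not share a single dimension (kg·m·s⁻² vs kg·s⁻²).

No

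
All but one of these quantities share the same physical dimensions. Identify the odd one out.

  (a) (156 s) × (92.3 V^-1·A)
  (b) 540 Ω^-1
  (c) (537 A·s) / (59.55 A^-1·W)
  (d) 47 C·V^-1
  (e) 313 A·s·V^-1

(b)

Expand each in SI base units:
  (a) [s] · [kg⁻¹·m⁻²·s³·A²] = kg⁻¹·m⁻²·s⁴·A²
  (b) Ω⁻¹ = (V·A⁻¹)⁻¹ = kg⁻¹·m⁻²·s³·A²
  (c) [s·A] / [kg·m²·s⁻³·A⁻¹] = kg⁻¹·m⁻²·s⁴·A²
  (d) C·V⁻¹ = s·A·(J·C⁻¹)⁻¹ = kg⁻¹·m⁻²·s⁴·A²
  (e) A·s·V⁻¹ = A·s·(J·C⁻¹)⁻¹ = kg⁻¹·m⁻²·s⁴·A²
All reduce to kg⁻¹·m⁻²·s⁴·A² except (b), which is kg⁻¹·m⁻²·s³·A².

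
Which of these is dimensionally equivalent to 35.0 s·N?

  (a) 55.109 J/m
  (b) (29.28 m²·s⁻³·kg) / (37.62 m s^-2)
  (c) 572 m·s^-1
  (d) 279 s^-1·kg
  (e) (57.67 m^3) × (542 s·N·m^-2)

(b)

Reference: N·s = kg·m·s⁻²·s = kg·m·s⁻¹.
Each option:
  (a) J·m⁻¹ = N·m·m⁻¹ = kg·m·s⁻²
  (b) [kg·m²·s⁻³] / [m·s⁻²] = kg·m·s⁻¹  ← same
  (c) m·s⁻¹
  (d) kg·s⁻¹
  (e) [m³] · [kg·m⁻¹·s⁻¹] = kg·m²·s⁻¹
Only (b) matches kg·m·s⁻¹.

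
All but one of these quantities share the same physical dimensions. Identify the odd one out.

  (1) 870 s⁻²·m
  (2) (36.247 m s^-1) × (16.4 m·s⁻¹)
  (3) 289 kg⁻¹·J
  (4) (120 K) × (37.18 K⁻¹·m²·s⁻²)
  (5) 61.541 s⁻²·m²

(1)

Dimensions:
  (1) m·s⁻²
  (2) [m·s⁻¹] · [m·s⁻¹] = m²·s⁻²
  (3) J·kg⁻¹ = N·m·kg⁻¹ = m²·s⁻²
  (4) [K] · [m²·s⁻²·K⁻¹] = m²·s⁻²
  (5) m²·s⁻²
All reduce to m²·s⁻² except (1), which is m·s⁻².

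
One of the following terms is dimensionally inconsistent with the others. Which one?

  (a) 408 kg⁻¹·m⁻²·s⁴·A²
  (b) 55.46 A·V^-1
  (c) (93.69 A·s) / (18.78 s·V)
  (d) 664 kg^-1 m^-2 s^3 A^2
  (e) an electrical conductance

(a)

Work out the base dimensions of each:
  (a) kg⁻¹·m⁻²·s⁴·A²
  (b) A·V⁻¹ = A·(J·C⁻¹)⁻¹ = kg⁻¹·m⁻²·s³·A²
  (c) [s·A] / [kg·m²·s⁻²·A⁻¹] = kg⁻¹·m⁻²·s³·A²
  (d) kg⁻¹·m⁻²·s³·A²
  (e) [electrical conductance] = kg⁻¹·m⁻²·s³·A²
All reduce to kg⁻¹·m⁻²·s³·A² except (a), which is kg⁻¹·m⁻²·s⁴·A².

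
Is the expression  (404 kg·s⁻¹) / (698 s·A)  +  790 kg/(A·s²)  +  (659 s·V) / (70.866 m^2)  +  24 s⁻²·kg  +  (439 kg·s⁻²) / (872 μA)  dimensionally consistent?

In SI base units:
  (404 kg·s⁻¹) / (698 s·A):  [kg·s⁻¹] / [s·A] = kg·s⁻²·A⁻¹
  790 kg/(A·s²):  kg·s⁻²·A⁻¹
  (659 s·V) / (70.866 m^2):  [kg·m²·s⁻²·A⁻¹] / [m²] = kg·s⁻²·A⁻¹
  24 s⁻²·kg:  kg·s⁻²
  (439 kg·s⁻²) / (872 μA):  [kg·s⁻²] / [A] = kg·s⁻²·A⁻¹
The terms do not share a single dimension (kg·s⁻² vs kg·s⁻²·A⁻¹).

No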